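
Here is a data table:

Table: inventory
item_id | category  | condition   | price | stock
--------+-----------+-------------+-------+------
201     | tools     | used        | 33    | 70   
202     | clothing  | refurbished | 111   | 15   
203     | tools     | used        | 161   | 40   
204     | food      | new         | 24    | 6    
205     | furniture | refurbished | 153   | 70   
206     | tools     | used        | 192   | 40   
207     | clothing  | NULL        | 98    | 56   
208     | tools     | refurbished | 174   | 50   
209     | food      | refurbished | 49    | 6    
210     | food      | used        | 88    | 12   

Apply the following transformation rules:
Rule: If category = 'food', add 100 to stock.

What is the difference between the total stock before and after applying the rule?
300

Step 1: Original sum of stock = 365
Step 2: 3 records have category = 'food'
Step 3: Each affected record changes by 100
Step 4: Total change = 3 × 100 = 300
Step 5: New sum = 365 + 300 = 665
Step 6: Difference = |665 - 365| = 300
        (Sum increased by 300)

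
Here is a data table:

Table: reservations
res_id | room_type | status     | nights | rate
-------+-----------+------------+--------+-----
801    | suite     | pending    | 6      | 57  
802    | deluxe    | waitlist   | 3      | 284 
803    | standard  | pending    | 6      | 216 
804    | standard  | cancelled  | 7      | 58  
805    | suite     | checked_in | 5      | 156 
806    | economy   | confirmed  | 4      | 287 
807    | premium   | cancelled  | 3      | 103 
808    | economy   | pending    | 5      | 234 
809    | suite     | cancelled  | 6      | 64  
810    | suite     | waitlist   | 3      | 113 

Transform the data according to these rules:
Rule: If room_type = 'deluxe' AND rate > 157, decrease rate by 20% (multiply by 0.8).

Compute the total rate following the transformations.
1515.2

Step 1: Find records where room_type = 'deluxe' AND rate > 157
Step 2: 1 records match, summing to 284
Step 3: After multiplier: 284 × 0.8 = 227.2
Step 4: Unaffected records sum: 1288
Step 5: Final sum = 227.2 + 1288 = 1515.2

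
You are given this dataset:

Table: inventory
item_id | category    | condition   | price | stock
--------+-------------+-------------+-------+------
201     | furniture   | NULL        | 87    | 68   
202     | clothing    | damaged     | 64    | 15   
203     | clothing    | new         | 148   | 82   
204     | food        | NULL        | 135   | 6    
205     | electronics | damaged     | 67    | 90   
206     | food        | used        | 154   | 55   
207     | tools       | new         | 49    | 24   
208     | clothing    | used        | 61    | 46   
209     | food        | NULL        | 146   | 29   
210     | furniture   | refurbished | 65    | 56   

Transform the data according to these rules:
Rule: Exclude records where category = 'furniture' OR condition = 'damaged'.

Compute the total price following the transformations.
693

Step 1: Find records where category = 'furniture' OR condition = 'damaged'
Step 2: 4 records match, summing to 283
Step 3: Original sum: 976
Step 4: Remaining sum = 976 - 283 = 693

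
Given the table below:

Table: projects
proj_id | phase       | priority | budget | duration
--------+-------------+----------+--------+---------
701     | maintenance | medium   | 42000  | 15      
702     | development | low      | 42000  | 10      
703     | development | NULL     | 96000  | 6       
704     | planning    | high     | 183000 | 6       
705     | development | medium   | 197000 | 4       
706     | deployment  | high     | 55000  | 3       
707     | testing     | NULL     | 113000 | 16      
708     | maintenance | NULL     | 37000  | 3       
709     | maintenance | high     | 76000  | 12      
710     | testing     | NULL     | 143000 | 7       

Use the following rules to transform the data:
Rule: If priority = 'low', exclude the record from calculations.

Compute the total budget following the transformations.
942000

Step 1: Identify records where priority = 'low'
Step 2: The excluded records sum to 42000
Step 3: Original total budget = 984000
Step 4: Remaining total = 984000 - 42000 = 942000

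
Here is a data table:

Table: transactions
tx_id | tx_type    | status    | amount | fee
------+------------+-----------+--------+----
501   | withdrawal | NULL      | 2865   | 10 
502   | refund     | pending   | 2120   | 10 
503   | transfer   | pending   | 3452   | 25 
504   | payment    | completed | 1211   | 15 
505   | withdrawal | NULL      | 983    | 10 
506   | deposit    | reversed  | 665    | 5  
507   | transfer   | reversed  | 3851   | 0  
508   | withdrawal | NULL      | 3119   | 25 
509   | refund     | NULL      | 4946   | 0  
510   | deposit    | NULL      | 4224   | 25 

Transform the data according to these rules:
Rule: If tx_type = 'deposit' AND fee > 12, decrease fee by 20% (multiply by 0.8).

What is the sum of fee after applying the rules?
120.0

Step 1: Find records where tx_type = 'deposit' AND fee > 12
Step 2: 1 records match, summing to 25
Step 3: After multiplier: 25 × 0.8 = 20.0
Step 4: Unaffected records sum: 100
Step 5: Final sum = 20.0 + 100 = 120.0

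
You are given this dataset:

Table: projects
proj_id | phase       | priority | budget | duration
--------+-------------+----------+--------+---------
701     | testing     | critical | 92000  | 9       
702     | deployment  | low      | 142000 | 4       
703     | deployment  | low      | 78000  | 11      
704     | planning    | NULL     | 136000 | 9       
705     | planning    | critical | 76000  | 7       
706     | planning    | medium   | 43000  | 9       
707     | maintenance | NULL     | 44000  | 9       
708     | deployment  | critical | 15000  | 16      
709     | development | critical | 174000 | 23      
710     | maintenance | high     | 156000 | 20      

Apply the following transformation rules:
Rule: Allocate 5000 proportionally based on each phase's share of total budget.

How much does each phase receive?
deployment: 1229.08, development: 910.04, maintenance: 1046.03, planning: 1333.68, testing: 481.17

Step 1: Calculate total budget = 956000
Step 2: Calculate each phase's proportion:
  deployment: 235000/956000 = 24.58% → 1229.08
  development: 174000/956000 = 18.20% → 910.04
  maintenance: 200000/956000 = 20.92% → 1046.03
  planning: 255000/956000 = 26.67% → 1333.68
  testing: 92000/956000 = 9.62% → 481.17
Step 3: Verify: sum of allocations ≈ 5000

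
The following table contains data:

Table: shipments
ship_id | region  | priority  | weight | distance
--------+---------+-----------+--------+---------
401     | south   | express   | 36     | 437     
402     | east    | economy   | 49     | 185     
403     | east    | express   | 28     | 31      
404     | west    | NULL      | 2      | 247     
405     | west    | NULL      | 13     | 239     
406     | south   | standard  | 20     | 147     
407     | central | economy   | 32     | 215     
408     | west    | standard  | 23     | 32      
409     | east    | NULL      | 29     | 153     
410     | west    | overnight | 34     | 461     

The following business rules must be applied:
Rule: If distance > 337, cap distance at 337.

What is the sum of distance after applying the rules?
1923

Step 1: 2 records have distance > 337
Step 2: These records originally summed to 898
Step 3: After capping: 2 × 337 = 674
Step 4: Unaffected records sum: 1249
Step 5: Final sum = 674 + 1249 = 1923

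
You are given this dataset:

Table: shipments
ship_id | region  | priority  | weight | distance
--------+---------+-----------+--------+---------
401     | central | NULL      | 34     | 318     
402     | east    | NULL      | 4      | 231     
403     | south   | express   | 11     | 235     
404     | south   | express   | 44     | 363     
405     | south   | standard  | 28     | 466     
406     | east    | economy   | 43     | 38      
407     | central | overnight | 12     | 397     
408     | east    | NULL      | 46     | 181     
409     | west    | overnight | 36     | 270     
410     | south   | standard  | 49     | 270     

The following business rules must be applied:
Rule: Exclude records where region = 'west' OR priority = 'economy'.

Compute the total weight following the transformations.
228

Step 1: Find records where region = 'west' OR priority = 'economy'
Step 2: 2 records match, summing to 79
Step 3: Original sum: 307
Step 4: Remaining sum = 307 - 79 = 228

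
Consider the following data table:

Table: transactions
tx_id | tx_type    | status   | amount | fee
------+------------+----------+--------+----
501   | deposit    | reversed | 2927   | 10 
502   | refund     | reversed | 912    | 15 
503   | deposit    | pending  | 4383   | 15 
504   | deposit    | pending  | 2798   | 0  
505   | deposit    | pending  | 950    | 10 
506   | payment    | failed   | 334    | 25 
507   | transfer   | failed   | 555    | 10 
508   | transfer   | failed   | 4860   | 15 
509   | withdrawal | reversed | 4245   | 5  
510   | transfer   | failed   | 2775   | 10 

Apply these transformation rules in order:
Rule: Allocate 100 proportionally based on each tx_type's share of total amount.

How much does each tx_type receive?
deposit: 44.7, payment: 1.35, refund: 3.69, transfer: 33.11, withdrawal: 17.16

Step 1: Calculate total amount = 24739
Step 2: Calculate each tx_type's proportion:
  deposit: 11058/24739 = 44.70% → 44.7
  payment: 334/24739 = 1.35% → 1.35
  refund: 912/24739 = 3.69% → 3.69
  transfer: 8190/24739 = 33.11% → 33.11
  withdrawal: 4245/24739 = 17.16% → 17.16
Step 3: Verify: sum of allocations ≈ 100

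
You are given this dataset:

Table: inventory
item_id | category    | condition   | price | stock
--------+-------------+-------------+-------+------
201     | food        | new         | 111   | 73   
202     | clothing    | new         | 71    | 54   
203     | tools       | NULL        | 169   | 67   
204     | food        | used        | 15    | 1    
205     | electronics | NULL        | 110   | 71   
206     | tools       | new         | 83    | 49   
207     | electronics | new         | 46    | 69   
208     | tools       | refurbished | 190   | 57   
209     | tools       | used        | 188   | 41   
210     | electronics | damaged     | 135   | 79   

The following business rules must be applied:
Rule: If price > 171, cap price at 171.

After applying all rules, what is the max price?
171

Step 1: Original maximum price = 190
Step 2: Apply cap at 171
Step 3: 2 records had price > 171 and were capped
Step 4: Maximum after transformation = 171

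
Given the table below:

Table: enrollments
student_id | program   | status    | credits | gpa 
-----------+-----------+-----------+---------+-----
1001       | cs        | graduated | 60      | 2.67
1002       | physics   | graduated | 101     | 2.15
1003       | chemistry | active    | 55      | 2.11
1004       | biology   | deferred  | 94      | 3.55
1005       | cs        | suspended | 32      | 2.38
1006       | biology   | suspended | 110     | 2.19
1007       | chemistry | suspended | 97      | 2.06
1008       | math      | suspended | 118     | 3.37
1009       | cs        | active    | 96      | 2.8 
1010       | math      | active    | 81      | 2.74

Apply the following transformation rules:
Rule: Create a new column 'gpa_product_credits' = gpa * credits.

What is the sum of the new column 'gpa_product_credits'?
2232.38

Step 1: For each record, compute gpa * credits
Example calculations:
  2.67 * 60 = 160.2
  2.15 * 101 = 217.15
  2.11 * 55 = 116.05
  ...
Step 2: Sum all derived values
Step 3: Total = 2232.38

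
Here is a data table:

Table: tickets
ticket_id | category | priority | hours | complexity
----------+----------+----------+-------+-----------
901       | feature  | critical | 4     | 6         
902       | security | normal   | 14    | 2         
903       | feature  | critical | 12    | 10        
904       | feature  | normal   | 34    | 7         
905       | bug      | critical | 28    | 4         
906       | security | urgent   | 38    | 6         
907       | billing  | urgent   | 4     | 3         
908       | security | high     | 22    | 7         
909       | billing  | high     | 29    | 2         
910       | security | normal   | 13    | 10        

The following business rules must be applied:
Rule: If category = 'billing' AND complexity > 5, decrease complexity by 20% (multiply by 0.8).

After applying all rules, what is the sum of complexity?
57

Step 1: Find records where category = 'billing' AND complexity > 5
Step 2: 0 records match, summing to 0
Step 3: After multiplier: 0 × 0.8 = 0.0
Step 4: Unaffected records sum: 57
Step 5: Final sum = 0.0 + 57 = 57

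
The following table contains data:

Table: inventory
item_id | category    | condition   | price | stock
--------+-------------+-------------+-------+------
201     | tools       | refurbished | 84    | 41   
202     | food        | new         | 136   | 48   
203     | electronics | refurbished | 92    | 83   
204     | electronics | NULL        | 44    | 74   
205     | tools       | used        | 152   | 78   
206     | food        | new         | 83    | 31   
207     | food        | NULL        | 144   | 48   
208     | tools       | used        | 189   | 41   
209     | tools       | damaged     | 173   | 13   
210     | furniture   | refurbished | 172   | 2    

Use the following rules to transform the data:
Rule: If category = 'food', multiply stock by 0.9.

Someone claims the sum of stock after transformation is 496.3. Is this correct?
No, the correct result is 446.3.

Step 1: Calculate the correct sum after transformation
Step 2: Apply multiplier 0.9 to records where category = 'food'
Step 3: Correct result = 446.3
Step 4: Claimed result = 496.3
Step 5: 446.3 ≠ 496.3
Conclusion: The claimed result is incorrect. The correct answer is 446.3.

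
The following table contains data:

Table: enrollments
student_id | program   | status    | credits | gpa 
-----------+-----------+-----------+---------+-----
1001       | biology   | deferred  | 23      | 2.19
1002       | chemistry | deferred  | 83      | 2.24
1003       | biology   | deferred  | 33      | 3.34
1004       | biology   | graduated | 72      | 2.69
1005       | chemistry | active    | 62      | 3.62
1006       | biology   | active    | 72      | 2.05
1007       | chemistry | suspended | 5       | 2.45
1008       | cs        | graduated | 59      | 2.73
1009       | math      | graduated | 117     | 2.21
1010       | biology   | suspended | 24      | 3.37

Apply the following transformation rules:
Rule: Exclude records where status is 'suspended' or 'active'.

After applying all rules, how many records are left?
6

Step 1: Count records to exclude
  - 2 (suspended) + 2 (active) = 4 records
Step 2: Total records: 10
Step 3: Remaining = 10 - 4 = 6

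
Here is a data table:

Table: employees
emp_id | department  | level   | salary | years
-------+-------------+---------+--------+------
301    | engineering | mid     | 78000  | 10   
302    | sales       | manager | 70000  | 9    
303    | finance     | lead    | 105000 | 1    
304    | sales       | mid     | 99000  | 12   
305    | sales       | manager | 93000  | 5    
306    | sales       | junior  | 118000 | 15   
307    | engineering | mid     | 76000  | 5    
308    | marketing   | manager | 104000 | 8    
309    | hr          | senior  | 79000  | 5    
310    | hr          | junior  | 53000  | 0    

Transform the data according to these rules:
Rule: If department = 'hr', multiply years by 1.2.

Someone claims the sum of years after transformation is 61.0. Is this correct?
No, the correct result is 71.0.

Step 1: Calculate the correct sum after transformation
Step 2: Apply multiplier 1.2 to records where department = 'hr'
Step 3: Correct result = 71.0
Step 4: Claimed result = 61.0
Step 5: 71.0 ≠ 61.0
Conclusion: The claimed result is incorrect. The correct answer is 71.0.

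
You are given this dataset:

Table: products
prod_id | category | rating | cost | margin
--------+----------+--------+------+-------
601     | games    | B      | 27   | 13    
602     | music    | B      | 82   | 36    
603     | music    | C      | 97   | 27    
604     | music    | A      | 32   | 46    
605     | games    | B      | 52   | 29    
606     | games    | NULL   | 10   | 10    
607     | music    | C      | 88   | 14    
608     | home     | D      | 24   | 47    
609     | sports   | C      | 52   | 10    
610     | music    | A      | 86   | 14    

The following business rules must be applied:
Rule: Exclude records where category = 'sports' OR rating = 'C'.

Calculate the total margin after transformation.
195

Step 1: Find records where category = 'sports' OR rating = 'C'
Step 2: 3 records match, summing to 51
Step 3: Original sum: 246
Step 4: Remaining sum = 246 - 51 = 195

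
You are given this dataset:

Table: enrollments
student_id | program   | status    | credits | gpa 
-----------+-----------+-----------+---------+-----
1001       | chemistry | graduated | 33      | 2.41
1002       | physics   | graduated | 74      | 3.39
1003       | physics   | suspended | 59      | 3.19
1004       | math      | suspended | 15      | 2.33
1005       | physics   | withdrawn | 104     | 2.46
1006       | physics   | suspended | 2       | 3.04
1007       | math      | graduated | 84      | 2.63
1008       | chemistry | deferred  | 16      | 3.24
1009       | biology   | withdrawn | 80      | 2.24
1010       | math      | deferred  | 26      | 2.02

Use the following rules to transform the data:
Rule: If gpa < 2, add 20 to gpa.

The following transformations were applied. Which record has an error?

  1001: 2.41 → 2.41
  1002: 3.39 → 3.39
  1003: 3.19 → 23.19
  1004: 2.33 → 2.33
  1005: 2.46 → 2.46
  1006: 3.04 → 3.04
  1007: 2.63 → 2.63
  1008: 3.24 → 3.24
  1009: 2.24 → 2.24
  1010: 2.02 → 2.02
Record 1003 has an error. The correct transformed value should be 3.19, not 23.19.

Step 1: Check each record against the rule
Step 2: Record 1003 has gpa = 3.19
Step 3: Since 3.19 >= 2, the bonus should not have been applied
Step 4: Correct value = 3.19, but claimed value = 23.19
Conclusion: Record 1003 has the error.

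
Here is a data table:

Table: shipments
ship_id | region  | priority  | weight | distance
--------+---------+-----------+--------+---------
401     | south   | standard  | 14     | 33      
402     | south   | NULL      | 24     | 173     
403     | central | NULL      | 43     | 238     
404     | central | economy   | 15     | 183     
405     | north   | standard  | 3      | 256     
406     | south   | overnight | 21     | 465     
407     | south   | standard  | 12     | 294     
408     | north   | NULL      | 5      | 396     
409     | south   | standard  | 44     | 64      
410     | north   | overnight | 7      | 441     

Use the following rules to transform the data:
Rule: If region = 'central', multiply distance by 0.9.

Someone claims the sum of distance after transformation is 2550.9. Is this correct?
No, the correct result is 2500.9.

Step 1: Calculate the correct sum after transformation
Step 2: Apply multiplier 0.9 to records where region = 'central'
Step 3: Correct result = 2500.9
Step 4: Claimed result = 2550.9
Step 5: 2500.9 ≠ 2550.9
Conclusion: The claimed result is incorrect. The correct answer is 2500.9.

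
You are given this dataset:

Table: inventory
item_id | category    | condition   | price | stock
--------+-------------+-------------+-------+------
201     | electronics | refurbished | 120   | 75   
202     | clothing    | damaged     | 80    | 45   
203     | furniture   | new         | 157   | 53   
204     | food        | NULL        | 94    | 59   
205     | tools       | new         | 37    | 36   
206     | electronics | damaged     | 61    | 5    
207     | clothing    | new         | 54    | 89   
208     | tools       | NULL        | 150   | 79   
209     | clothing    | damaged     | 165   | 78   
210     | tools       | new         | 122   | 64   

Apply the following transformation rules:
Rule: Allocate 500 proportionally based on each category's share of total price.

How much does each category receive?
clothing: 143.75, electronics: 87.02, food: 45.19, furniture: 75.48, tools: 148.56

Step 1: Calculate total price = 1040
Step 2: Calculate each category's proportion:
  clothing: 299/1040 = 28.75% → 143.75
  electronics: 181/1040 = 17.40% → 87.02
  food: 94/1040 = 9.04% → 45.19
  furniture: 157/1040 = 15.10% → 75.48
  tools: 309/1040 = 29.71% → 148.56
Step 3: Verify: sum of allocations ≈ 500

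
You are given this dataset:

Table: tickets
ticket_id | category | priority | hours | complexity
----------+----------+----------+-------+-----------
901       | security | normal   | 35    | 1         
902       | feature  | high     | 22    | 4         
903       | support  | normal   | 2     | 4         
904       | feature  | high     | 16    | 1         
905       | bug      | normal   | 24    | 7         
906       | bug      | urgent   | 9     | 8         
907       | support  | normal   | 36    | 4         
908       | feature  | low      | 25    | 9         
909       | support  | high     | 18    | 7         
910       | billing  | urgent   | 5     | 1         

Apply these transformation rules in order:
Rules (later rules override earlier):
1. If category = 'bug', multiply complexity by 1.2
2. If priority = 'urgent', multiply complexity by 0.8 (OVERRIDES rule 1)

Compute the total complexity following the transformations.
45.6

Step 1: Rule 2 takes priority for records with priority = 'urgent'
  - 2 records: 9 × 0.8 = 7.2
Step 2: Rule 1 applies to remaining records with category = 'bug'
  - 1 records: 7 × 1.2 = 8.4
Step 3: Other records unchanged: 30
Step 4: Final sum = 7.2 + 8.4 + 30 = 45.6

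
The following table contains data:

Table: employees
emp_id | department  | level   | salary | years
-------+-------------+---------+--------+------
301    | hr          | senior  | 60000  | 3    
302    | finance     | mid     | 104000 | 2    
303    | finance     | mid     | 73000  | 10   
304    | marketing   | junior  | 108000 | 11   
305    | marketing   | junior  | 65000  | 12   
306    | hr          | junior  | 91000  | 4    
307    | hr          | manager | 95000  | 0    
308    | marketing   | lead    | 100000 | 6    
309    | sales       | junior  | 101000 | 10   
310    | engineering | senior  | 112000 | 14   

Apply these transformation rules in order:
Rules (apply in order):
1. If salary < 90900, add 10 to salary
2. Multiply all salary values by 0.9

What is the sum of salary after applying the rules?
818127.0

Step 1: Apply Rule 1 - Add 10 to records with salary < 90900
  - 3 records affected: 198000 + (3 × 10) = 198030
  - Unaffected records: 711000
  - Sum after Rule 1: 909030
Step 2: Apply Rule 2 - Multiply all by 0.9
  - 909030 × 0.9 = 818127.0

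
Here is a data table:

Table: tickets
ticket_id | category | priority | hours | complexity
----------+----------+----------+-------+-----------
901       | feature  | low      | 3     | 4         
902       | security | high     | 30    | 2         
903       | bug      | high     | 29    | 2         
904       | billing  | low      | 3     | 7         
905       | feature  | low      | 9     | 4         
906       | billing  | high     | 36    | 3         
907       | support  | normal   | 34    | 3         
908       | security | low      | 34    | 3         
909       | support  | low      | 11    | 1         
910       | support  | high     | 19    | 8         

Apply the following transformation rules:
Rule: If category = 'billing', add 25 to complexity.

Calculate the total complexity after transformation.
87

Step 1: Count records where category = 'billing': 2
Step 2: Total bonus added: 2 × 25 = 50
Step 3: Original sum of complexity: 37
Step 4: Final sum = 37 + 50 = 87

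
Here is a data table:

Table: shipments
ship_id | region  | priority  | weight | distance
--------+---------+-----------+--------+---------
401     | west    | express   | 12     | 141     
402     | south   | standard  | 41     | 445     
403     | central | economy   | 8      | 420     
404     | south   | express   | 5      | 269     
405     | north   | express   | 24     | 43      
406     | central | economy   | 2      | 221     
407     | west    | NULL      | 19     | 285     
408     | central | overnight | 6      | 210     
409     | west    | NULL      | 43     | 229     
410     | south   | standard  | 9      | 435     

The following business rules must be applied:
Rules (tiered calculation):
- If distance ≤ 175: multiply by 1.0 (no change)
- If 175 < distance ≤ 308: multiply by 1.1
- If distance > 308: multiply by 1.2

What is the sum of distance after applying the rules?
3079.4

Step 1: Tier 1 (distance ≤ 175): 2 records, sum = 184 × 1.0 = 184.0
Step 2: Tier 2 (175 < distance ≤ 308): 5 records, sum = 1214 × 1.1 = 1335.4
Step 3: Tier 3 (distance > 308): 3 records, sum = 1300 × 1.2 = 1560.0
Step 4: Final sum = 184.0 + 1335.4 + 1560.0 = 3079.4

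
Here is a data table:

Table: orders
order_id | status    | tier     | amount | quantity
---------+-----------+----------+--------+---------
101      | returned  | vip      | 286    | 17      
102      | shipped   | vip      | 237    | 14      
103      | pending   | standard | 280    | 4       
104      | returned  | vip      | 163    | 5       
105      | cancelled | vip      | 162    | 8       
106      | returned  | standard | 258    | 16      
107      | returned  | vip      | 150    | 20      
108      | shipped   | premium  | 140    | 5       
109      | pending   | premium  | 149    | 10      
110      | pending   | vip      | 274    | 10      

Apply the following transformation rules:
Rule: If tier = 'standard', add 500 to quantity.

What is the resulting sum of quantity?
1109

Step 1: Count records where tier = 'standard': 2
Step 2: Total bonus added: 2 × 500 = 1000
Step 3: Original sum of quantity: 109
Step 4: Final sum = 109 + 1000 = 1109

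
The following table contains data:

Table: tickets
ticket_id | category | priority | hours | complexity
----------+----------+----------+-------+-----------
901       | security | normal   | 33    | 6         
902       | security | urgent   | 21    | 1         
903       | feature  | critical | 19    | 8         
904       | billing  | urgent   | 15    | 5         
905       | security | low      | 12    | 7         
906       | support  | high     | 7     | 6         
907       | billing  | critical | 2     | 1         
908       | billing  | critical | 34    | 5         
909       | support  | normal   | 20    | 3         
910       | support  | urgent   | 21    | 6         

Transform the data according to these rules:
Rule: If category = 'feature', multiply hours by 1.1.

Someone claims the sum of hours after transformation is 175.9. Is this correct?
No, the correct result is 185.9.

Step 1: Calculate the correct sum after transformation
Step 2: Apply multiplier 1.1 to records where category = 'feature'
Step 3: Correct result = 185.9
Step 4: Claimed result = 175.9
Step 5: 185.9 ≠ 175.9
Conclusion: The claimed result is incorrect. The correct answer is 185.9.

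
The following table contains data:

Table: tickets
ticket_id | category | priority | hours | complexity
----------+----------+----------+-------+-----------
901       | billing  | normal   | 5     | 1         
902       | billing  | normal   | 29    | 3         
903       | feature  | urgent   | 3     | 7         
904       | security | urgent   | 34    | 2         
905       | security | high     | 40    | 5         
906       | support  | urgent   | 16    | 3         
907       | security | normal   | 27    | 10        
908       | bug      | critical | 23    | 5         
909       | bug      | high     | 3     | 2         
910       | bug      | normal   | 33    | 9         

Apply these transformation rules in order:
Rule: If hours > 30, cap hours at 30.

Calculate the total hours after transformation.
196

Step 1: 3 records have hours > 30
Step 2: These records originally summed to 107
Step 3: After capping: 3 × 30 = 90
Step 4: Unaffected records sum: 106
Step 5: Final sum = 90 + 106 = 196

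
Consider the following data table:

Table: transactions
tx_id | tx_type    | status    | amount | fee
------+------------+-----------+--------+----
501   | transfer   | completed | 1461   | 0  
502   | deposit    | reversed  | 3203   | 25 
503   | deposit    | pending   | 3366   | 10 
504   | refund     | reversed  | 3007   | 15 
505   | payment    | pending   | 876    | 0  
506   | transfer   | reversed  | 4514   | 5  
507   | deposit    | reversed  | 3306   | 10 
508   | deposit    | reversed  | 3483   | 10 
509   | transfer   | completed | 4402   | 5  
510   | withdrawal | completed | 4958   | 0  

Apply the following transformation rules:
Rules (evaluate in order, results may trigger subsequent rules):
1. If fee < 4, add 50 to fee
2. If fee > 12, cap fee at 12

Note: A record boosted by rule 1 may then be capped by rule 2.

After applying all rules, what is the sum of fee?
100

Step 1: Apply rule 1 to records with fee < 4
  - 3 records get bonus of 50
  - Of these, 3 records then exceed 12 and get capped
Step 2: Apply rule 2 to records with fee > 12
  - 2 records (original) are capped
Step 3: Calculate final sum = 100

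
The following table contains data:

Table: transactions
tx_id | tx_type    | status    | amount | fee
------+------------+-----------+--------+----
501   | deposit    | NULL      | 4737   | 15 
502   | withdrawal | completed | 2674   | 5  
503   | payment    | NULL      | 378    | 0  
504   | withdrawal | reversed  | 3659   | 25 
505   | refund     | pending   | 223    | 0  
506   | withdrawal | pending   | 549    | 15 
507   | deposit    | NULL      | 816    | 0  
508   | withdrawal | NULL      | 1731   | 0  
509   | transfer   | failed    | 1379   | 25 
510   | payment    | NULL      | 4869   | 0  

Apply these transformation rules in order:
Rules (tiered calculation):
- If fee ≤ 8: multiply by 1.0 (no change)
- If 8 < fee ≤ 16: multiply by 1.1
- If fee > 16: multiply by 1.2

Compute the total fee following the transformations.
98.0

Step 1: Tier 1 (fee ≤ 8): 6 records, sum = 5 × 1.0 = 5.0
Step 2: Tier 2 (8 < fee ≤ 16): 2 records, sum = 30 × 1.1 = 33.0
Step 3: Tier 3 (fee > 16): 2 records, sum = 50 × 1.2 = 60.0
Step 4: Final sum = 5.0 + 33.0 + 60.0 = 98.0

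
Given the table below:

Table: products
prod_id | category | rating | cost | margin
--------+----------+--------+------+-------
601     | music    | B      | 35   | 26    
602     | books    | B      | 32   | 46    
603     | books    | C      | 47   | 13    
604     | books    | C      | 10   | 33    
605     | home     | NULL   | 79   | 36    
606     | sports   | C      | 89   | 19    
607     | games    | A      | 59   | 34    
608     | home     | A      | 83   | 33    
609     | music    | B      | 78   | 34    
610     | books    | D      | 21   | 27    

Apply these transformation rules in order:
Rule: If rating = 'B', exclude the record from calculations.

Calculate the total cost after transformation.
388

Step 1: Identify records where rating = 'B'
Step 2: The excluded records sum to 145
Step 3: Original total cost = 533
Step 4: Remaining total = 533 - 145 = 388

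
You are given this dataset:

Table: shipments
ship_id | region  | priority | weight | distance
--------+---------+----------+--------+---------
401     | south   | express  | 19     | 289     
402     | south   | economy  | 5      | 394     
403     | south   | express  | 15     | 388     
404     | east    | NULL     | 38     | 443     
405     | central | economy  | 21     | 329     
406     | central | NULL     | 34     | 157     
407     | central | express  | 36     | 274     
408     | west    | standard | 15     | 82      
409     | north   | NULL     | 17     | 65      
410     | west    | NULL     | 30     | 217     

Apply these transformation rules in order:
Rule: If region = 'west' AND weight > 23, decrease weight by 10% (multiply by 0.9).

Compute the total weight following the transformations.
227.0

Step 1: Find records where region = 'west' AND weight > 23
Step 2: 1 records match, summing to 30
Step 3: After multiplier: 30 × 0.9 = 27.0
Step 4: Unaffected records sum: 200
Step 5: Final sum = 27.0 + 200 = 227.0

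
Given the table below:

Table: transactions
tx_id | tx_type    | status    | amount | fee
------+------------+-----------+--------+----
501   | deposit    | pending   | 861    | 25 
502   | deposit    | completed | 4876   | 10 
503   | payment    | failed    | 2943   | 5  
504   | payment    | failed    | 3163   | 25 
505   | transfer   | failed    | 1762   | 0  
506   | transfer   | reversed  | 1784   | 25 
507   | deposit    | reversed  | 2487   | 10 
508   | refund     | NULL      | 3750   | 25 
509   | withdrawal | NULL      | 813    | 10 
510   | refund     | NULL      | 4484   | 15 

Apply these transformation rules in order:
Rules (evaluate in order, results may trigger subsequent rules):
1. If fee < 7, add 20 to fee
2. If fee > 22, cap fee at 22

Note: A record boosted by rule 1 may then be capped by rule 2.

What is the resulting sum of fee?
175

Step 1: Apply rule 1 to records with fee < 7
  - 2 records get bonus of 20
  - Of these, 1 records then exceed 22 and get capped
Step 2: Apply rule 2 to records with fee > 22
  - 4 records (original) are capped
Step 3: Calculate final sum = 175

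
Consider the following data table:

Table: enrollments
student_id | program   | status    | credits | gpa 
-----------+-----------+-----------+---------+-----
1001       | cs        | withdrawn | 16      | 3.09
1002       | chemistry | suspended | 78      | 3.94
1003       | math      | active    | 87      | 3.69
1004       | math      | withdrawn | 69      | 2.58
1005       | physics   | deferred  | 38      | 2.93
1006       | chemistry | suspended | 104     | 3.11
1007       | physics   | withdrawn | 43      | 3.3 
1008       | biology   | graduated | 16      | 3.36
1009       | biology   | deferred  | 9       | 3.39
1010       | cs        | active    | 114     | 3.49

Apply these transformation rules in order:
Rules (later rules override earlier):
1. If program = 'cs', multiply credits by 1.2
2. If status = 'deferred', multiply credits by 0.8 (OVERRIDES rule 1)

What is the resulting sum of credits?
590.6

Step 1: Rule 2 takes priority for records with status = 'deferred'
  - 2 records: 47 × 0.8 = 37.6
Step 2: Rule 1 applies to remaining records with program = 'cs'
  - 2 records: 130 × 1.2 = 156.0
Step 3: Other records unchanged: 397
Step 4: Final sum = 37.6 + 156.0 + 397 = 590.6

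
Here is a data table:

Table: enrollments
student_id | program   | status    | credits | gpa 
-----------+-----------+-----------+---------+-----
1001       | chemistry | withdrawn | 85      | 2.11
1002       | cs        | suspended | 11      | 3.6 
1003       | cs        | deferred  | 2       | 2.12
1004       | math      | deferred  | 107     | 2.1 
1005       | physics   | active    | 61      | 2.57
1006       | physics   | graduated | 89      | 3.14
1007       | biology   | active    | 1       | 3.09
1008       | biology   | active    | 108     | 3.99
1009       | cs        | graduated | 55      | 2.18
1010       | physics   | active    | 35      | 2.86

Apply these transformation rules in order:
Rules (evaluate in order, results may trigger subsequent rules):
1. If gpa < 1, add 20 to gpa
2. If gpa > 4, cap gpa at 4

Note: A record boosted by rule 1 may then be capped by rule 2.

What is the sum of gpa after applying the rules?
27.76

Step 1: Apply rule 1 to records with gpa < 1
  - 0 records get bonus of 20
  - Of these, 0 records then exceed 4 and get capped
Step 2: Apply rule 2 to records with gpa > 4
  - 0 records (original) are capped
Step 3: Calculate final sum = 27.76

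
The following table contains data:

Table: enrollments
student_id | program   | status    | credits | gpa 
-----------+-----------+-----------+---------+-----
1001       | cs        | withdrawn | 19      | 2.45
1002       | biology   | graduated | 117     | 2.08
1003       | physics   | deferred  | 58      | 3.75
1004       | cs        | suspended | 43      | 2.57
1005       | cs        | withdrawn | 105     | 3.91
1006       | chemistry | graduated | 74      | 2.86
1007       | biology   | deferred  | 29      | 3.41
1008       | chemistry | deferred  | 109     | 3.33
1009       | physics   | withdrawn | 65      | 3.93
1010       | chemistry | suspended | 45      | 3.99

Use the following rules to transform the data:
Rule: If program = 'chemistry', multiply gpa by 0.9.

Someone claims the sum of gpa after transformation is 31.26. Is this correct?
Yes, the result is correct.

Step 1: Calculate the correct sum after transformation
Step 2: Apply multiplier 0.9 to records where program = 'chemistry'
Step 3: Correct result = 31.26
Step 4: Claimed result = 31.26
Step 5: 31.26 = 31.26 ✓
Conclusion: The claimed result is correct.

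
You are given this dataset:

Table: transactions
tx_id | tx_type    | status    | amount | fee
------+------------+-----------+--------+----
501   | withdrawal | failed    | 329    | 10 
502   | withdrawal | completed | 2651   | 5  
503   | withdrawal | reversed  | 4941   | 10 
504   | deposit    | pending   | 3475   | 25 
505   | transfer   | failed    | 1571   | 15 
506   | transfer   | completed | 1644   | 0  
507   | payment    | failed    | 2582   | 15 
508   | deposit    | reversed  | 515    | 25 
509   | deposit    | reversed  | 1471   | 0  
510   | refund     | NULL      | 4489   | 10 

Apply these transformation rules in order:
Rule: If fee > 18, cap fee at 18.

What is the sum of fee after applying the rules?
101

Step 1: 2 records have fee > 18
Step 2: These records originally summed to 50
Step 3: After capping: 2 × 18 = 36
Step 4: Unaffected records sum: 65
Step 5: Final sum = 36 + 65 = 101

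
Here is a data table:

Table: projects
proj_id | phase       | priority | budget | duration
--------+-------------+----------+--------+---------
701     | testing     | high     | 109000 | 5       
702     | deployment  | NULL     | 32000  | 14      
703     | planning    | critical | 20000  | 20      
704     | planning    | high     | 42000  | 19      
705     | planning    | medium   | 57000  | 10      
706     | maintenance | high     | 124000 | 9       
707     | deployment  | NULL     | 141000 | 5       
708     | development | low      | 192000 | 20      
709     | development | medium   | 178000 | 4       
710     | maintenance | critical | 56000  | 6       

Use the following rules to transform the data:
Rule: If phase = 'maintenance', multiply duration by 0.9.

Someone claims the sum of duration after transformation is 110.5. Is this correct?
Yes, the result is correct.

Step 1: Calculate the correct sum after transformation
Step 2: Apply multiplier 0.9 to records where phase = 'maintenance'
Step 3: Correct result = 110.5
Step 4: Claimed result = 110.5
Step 5: 110.5 = 110.5 ✓
Conclusion: The claimed result is correct.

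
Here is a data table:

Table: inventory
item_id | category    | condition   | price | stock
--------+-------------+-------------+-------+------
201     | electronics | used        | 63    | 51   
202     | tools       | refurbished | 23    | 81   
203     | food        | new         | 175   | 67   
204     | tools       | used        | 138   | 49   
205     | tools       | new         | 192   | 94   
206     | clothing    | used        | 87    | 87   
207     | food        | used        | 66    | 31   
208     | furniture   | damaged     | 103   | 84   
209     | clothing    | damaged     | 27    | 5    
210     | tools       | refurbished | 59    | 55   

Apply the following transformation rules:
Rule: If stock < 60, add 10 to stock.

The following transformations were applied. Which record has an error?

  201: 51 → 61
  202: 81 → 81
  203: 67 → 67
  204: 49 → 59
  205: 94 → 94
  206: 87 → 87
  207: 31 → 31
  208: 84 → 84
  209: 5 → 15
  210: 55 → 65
Record 207 has an error. The correct transformed value should be 41, not 31.

Step 1: Check each record against the rule
Step 2: Record 207 has stock = 31
Step 3: Since 31 < 60, the bonus should have been applied
Step 4: Correct value = 41, but claimed value = 31
Conclusion: Record 207 has the error.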